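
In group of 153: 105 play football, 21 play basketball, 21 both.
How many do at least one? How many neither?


|A∪B| = 105+21-21 = 105
Neither = 153-105 = 48

At least one: 105; Neither: 48


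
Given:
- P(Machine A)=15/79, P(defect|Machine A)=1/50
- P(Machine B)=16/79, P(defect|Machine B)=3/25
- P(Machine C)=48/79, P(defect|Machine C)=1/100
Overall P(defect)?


P(B) = Σ P(B|Aᵢ)×P(Aᵢ)
  1/50×15/79 = 3/790
  3/25×16/79 = 48/1975
  1/100×48/79 = 12/1975
Sum = 27/790

P(defect) = 27/790 ≈ 3.42%


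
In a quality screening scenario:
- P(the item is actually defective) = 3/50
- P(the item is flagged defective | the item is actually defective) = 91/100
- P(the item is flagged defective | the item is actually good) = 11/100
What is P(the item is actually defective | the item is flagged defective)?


Using Bayes' theorem:
P(A|B) = P(B|A)·P(A) / P(B)

P(the item is flagged defective) = 91/100 × 3/50 + 11/100 × 47/50
= 273/5000 + 517/5000 = 79/500

P(the item is actually defective|the item is flagged defective) = (273/5000) / (79/500) = 273/790

P(the item is actually defective|the item is flagged defective) = 273/790 ≈ 34.56%


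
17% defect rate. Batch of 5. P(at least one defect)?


P(all good) = (83/100)^5 = 3939040643/10000000000
P(≥1 defect) = 6060959357/10000000000

P = 6060959357/10000000000 ≈ 60.61%


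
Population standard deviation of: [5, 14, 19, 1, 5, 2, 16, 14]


Mean = 76/8 = 19/2
  (5-19/2)²=81/4
  (14-19/2)²=81/4
  (19-19/2)²=361/4
  (1-19/2)²=289/4
  (5-19/2)²=81/4
  (2-19/2)²=225/4
  (16-19/2)²=169/4
  (14-19/2)²=81/4
Σ(x-μ)² = 342
σ² = 342/8 = 171/4

σ = √(171/4) ≈ 6.5383


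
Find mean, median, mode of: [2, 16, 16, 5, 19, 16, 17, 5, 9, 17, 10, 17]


Sorted: [2, 5, 5, 9, 10, 16, 16, 16, 17, 17, 17, 19]
Mean = 149/12
Median = 16
Freq: {2: 1, 16: 3, 5: 2, 19: 1, 17: 3, 9: 1, 10: 1}
Mode: [16, 17]

Mean=149/12, Median=16, Mode=[16, 17]


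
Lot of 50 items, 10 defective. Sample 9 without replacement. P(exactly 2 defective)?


Hypergeometric: C(10,2)×C(40,7)/C(50,9)
= 45×18643560/2505433700 = 8389602/25054337

P(X=2) = 8389602/25054337 ≈ 33.49%


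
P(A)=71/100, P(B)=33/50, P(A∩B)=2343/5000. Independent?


P(A)×P(B) = 2343/5000
P(A∩B) = 2343/5000
Equal ✓ → Independent

Yes, independent


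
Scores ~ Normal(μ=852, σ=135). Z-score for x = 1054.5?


z = (x - μ)/σ = (1054.5 - 852)/135 = 1.5

z = 1.5


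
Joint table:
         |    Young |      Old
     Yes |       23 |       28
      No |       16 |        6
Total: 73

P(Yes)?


P(Yes) = (23+28)/73 = 51/73

P(Yes) = 51/73 ≈ 69.86%


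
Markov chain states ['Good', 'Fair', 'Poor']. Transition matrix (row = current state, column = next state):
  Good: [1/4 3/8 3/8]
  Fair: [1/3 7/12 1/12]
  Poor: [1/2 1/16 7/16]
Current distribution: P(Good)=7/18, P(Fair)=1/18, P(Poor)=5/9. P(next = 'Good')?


P(next=Good) = Σᵢ P(now=i)×P(i→Good)
= 7/18×1/4 + 1/18×1/3 + 5/9×1/2
= 7/72 + 1/54 + 5/18 = 85/216

P = 85/216 ≈ 0.3935


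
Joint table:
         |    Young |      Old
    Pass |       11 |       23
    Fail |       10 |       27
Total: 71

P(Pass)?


P(Pass) = (11+23)/71 = 34/71

P(Pass) = 34/71 ≈ 47.89%


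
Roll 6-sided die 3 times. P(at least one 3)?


P(no 3)^3 = (5/6)^3 = 125/216
P(≥1) = 1 - 125/216 = 91/216

P = 91/216 ≈ 42.13%


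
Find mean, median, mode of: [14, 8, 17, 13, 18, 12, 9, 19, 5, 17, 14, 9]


Sorted: [5, 8, 9, 9, 12, 13, 14, 14, 17, 17, 18, 19]
Mean = 155/12
Median = 27/2
Freq: {14: 2, 8: 1, 17: 2, 13: 1, 18: 1, 12: 1, 9: 2, 19: 1, 5: 1}
Mode: [9, 14, 17]

Mean=155/12, Median=27/2, Mode=[9, 14, 17]


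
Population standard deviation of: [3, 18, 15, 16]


Mean = 52/4 = 13
  (3-13)²=100
  (18-13)²=25
  (15-13)²=4
  (16-13)²=9
Σ(x-μ)² = 138
σ² = 138/4 = 69/2

σ = √(69/2) ≈ 5.8737


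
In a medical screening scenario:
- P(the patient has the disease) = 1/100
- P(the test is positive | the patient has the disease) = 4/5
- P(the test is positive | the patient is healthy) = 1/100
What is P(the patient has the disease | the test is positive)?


Using Bayes' theorem:
P(A|B) = P(B|A)·P(A) / P(B)

P(the test is positive) = 4/5 × 1/100 + 1/100 × 99/100
= 1/125 + 99/10000 = 179/10000

P(the patient has the disease|the test is positive) = (1/125) / (179/10000) = 80/179

P(the patient has the disease|the test is positive) = 80/179 ≈ 44.69%


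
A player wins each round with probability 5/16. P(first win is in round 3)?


Geometric: P(X=3) = (1-p)^(k-1)×p = (11/16)^2×5/16 = 605/4096

P(X=3) = 605/4096 ≈ 14.77%


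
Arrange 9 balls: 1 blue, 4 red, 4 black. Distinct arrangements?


9!/(1!×4!×4!) = 630

630


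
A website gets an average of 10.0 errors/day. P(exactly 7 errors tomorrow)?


Poisson(λ=10.0): P(X=7) = e^(-λ)×λ^k/k!
= e^(-10.0) × 10.0^7 / 7!
≈ 4.539992976e-05 × 10000000 / 5040 ≈ 0.090079

P(X=7) ≈ 0.090079 ≈ 9.01%


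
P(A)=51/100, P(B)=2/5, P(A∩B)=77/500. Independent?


P(A)×P(B) = 51/250
P(A∩B) = 77/500
Not equal → NOT independent

No, not independent


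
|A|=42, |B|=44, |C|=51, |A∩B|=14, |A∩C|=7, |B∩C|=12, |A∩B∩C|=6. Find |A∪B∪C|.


|A∪B∪C| = 42+44+51-14-7-12+6 = 110

|A∪B∪C| = 110


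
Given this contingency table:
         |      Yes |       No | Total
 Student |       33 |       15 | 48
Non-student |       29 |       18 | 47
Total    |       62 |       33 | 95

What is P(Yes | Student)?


P(Yes | Student) = 33/(33+15) = 33/48 = 11/16

P(Yes|Student) = 11/16 ≈ 68.75%


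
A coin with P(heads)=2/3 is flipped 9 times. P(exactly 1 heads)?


Binomial: P(X=1) = C(9,1)×p^1×(1-p)^8
= 9 × 2/3 × 1/6561 = 2/2187

P(X=1) = 2/2187 ≈ 0.09%


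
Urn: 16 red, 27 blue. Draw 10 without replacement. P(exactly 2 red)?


Hypergeometric: C(16,2)×C(27,8)/C(43,10)
= 120×2220075/1917334783 = 20493000/147487291

P(X=2) = 20493000/147487291 ≈ 13.89%


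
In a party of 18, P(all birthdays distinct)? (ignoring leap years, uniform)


P(all different) = Π(365-i)/365 for i=0..17
= (365/365)×(364/365)×...×(348/365)
= 0.653089

P ≈ 0.6531 ≈ 65.31%


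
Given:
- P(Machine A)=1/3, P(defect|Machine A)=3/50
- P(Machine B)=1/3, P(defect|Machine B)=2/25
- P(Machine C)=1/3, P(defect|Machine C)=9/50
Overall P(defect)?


P(B) = Σ P(B|Aᵢ)×P(Aᵢ)
  3/50×1/3 = 1/50
  2/25×1/3 = 2/75
  9/50×1/3 = 3/50
Sum = 8/75

P(defect) = 8/75 ≈ 10.67%


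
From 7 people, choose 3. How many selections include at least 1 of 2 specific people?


Complement: C(7,3) - C(5,3) = 35 - 10 = 25

25


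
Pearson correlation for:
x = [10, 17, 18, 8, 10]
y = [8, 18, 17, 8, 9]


n=5, Σx=63, Σy=60, Σxy=846, Σx²=877, Σy²=822
r = (5×846 - 63×60)/√((5×877 - 63²)(5×822 - 60²))
= 450/√(416×510) = 450/√212160 ≈ 450/460.6083 ≈ 0.9770

r ≈ 0.9770


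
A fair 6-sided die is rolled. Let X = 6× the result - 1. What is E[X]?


E[die] = (1+6)/2 = 7/2
E[X] = 6×7/2 - 1 = 20

E[X] = 20


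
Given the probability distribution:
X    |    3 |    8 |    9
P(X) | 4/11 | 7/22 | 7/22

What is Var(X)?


E[X] = 13/2
E[X²] = 1087/22
Var(X) = E[X²] - (E[X])² = 1087/22 - 169/4 = 315/44

Var(X) = 315/44 ≈ 7.1591


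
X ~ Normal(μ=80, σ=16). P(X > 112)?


z = (112-80)/16 = 2.0
P(X > 112) = 1 - P(Z ≤ 2.0) = 1 - 0.9772 = 0.0228

P(X > 112) ≈ 0.0228


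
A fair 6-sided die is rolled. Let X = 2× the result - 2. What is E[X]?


E[die] = (1+6)/2 = 7/2
E[X] = 2×7/2 - 2 = 5

E[X] = 5


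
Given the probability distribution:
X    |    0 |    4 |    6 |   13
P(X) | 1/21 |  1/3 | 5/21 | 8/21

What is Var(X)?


E[X] = 54/7
E[X²] = 548/7
Var(X) = E[X²] - (E[X])² = 548/7 - 2916/49 = 920/49

Var(X) = 920/49 ≈ 18.7755


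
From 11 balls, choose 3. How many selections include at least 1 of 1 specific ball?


Complement: C(11,3) - C(10,3) = 165 - 120 = 45

45


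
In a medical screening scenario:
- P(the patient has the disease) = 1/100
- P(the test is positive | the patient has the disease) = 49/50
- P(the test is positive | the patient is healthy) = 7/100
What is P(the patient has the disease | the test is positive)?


Using Bayes' theorem:
P(A|B) = P(B|A)·P(A) / P(B)

P(the test is positive) = 49/50 × 1/100 + 7/100 × 99/100
= 49/5000 + 693/10000 = 791/10000

P(the patient has the disease|the test is positive) = (49/5000) / (791/10000) = 14/113

P(the patient has the disease|the test is positive) = 14/113 ≈ 12.39%


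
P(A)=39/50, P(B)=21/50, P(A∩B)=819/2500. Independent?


P(A)×P(B) = 819/2500
P(A∩B) = 819/2500
Equal ✓ → Independent

Yes, independent


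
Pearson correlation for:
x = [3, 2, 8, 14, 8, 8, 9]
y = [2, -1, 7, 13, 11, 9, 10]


n=7, Σx=52, Σy=51, Σxy=492, Σx²=482, Σy²=525
r = (7×492 - 52×51)/√((7×482 - 52²)(7×525 - 51²))
= 792/√(670×1074) = 792/√719580 ≈ 792/848.2806 ≈ 0.9337

r ≈ 0.9337


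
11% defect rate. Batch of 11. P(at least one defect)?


P(all good) = (89/100)^11 = 2775173073766990340489/10000000000000000000000
P(≥1 defect) = 7224826926233009659511/10000000000000000000000

P = 7224826926233009659511/10000000000000000000000 ≈ 72.25%


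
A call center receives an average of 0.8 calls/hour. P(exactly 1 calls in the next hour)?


Poisson(λ=0.8): P(X=1) = e^(-λ)×λ^k/k!
= e^(-0.8) × 0.8^1 / 1!
≈ 0.4493289641 × 0.8 / 1 ≈ 0.359463

P(X=1) ≈ 0.359463 ≈ 35.95%


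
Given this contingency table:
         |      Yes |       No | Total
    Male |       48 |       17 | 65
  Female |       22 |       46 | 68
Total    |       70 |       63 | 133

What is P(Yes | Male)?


P(Yes | Male) = 48/(48+17) = 48/65

P(Yes|Male) = 48/65 ≈ 73.85%


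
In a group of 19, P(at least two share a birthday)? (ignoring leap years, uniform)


P(all different) = Π(365-i)/365 for i=0..18
= 0.620881
P(match) = 1 - 0.620881 = 0.379119

P ≈ 0.3791 ≈ 37.91%


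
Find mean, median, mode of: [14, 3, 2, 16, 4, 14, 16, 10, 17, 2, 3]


Sorted: [2, 2, 3, 3, 4, 10, 14, 14, 16, 16, 17]
Mean = 101/11
Median = 10
Freq: {14: 2, 3: 2, 2: 2, 16: 2, 4: 1, 10: 1, 17: 1}
Mode: [2, 3, 14, 16]

Mean=101/11, Median=10, Mode=[2, 3, 14, 16]


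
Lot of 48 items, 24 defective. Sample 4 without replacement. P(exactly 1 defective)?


Hypergeometric: C(24,1)×C(24,3)/C(48,4)
= 24×2024/194580 = 176/705

P(X=1) = 176/705 ≈ 24.96%


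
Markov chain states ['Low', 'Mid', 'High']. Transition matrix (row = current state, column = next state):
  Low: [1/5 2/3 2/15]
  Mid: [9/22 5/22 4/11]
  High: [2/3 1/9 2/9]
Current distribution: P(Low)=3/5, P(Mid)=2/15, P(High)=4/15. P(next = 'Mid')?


P(next=Mid) = Σᵢ P(now=i)×P(i→Mid)
= 3/5×2/3 + 2/15×5/22 + 4/15×1/9
= 2/5 + 1/33 + 4/135 = 683/1485

P = 683/1485 ≈ 0.4599


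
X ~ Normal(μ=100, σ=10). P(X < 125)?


z = (125-100)/10 = 2.5
P(Z < 2.5) = 0.9938

P(X < 125) ≈ 0.9938


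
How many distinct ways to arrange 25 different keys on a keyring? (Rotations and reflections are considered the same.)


Free circular arrangements: rotations and reflections both identified.
(n-1)!/2 = 24!/2 = 620448401733239439360000/2 = 310224200866619719680000

310224200866619719680000


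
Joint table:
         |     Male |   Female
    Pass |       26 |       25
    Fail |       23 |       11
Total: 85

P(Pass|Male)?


P(Pass|Male) = 26/(26+23) = 26/49

P = 26/49 ≈ 53.06%


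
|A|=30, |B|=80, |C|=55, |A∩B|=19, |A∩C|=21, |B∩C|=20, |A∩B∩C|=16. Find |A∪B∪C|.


|A∪B∪C| = 30+80+55-19-21-20+16 = 121

|A∪B∪C| = 121


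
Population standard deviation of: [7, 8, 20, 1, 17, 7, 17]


Mean = 77/7 = 11
  (7-11)²=16
  (8-11)²=9
  (20-11)²=81
  (1-11)²=100
  (17-11)²=36
  (7-11)²=16
  (17-11)²=36
Σ(x-μ)² = 294
σ² = 294/7 = 42

σ = √(42) ≈ 6.4807


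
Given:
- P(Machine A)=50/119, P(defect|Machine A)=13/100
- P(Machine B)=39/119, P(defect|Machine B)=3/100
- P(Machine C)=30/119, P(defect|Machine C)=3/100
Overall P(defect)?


P(B) = Σ P(B|Aᵢ)×P(Aᵢ)
  13/100×50/119 = 13/238
  3/100×39/119 = 117/11900
  3/100×30/119 = 9/1190
Sum = 857/11900

P(defect) = 857/11900 ≈ 7.20%


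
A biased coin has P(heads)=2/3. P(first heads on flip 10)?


Geometric: P(X=10) = (1-p)^(k-1)×p = (1/3)^9×2/3 = 2/59049

P(X=10) = 2/59049 ≈ 0.00%


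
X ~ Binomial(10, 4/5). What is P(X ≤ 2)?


P(X ≤ 2) = Σ P(X=i) for i=0..2
P(X=0) = 1/9765625
P(X=1) = 8/1953125
P(X=2) = 144/1953125
Sum = 761/9765625

P(X ≤ 2) = 761/9765625 ≈ 0.01%


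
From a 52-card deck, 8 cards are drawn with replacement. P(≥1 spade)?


P(not a spade) = 39/52 = 3/4
P(none in 8 draws) = (3/4)^8 = 6561/65536
P(≥1 spade) = 1 - 6561/65536 = 58975/65536

P = 58975/65536 ≈ 89.99%


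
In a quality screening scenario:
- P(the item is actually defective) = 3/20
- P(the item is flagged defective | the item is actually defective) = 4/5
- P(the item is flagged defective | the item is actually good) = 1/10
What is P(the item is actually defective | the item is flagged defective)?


Using Bayes' theorem:
P(A|B) = P(B|A)·P(A) / P(B)

P(the item is flagged defective) = 4/5 × 3/20 + 1/10 × 17/20
= 3/25 + 17/200 = 41/200

P(the item is actually defective|the item is flagged defective) = (3/25) / (41/200) = 24/41

P(the item is actually defective|the item is flagged defective) = 24/41 ≈ 58.54%


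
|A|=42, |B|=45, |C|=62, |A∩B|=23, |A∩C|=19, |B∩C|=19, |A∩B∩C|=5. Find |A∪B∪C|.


|A∪B∪C| = 42+45+62-23-19-19+5 = 93

|A∪B∪C| = 93


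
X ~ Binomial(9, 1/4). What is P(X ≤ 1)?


P(X ≤ 1) = Σ P(X=i) for i=0..1
P(X=0) = 19683/262144
P(X=1) = 59049/262144
Sum = 19683/65536

P(X ≤ 1) = 19683/65536 ≈ 30.03%


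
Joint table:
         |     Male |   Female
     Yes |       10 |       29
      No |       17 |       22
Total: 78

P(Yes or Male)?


P(Yes∨Male) = P(Yes) + P(Male) - P(Yes∧Male)
= (39 + 27 - 10)/78 = 56/78 = 28/39

P = 28/39 ≈ 71.79%


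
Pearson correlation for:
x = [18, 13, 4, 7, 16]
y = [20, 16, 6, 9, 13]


n=5, Σx=58, Σy=64, Σxy=863, Σx²=814, Σy²=942
r = (5×863 - 58×64)/√((5×814 - 58²)(5×942 - 64²))
= 603/√(706×614) = 603/√433484 ≈ 603/658.3950 ≈ 0.9159

r ≈ 0.9159


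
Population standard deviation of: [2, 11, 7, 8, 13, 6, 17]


Mean = 64/7
  (2-64/7)²=2500/49
  (11-64/7)²=169/49
  (7-64/7)²=225/49
  (8-64/7)²=64/49
  (13-64/7)²=729/49
  (6-64/7)²=484/49
  (17-64/7)²=3025/49
Σ(x-μ)² = 1028/7
σ² = (1028/7)/7 = 1028/49

σ = √(1028/49) ≈ 4.5803


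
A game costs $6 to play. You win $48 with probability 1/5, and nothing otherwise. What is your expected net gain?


E[gain] = (48-6)×1/5 + (-6)×4/5
= 42/5 - 24/5 = 18/5

Expected net gain = $18/5 ≈ $3.60


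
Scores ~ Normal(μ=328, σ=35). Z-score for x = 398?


z = (x - μ)/σ = (398 - 328)/35 = 2.0

z = 2.0


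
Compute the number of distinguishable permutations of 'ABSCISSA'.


Letters: 8, freq: {'A': 2, 'B': 1, 'S': 3, 'C': 1, 'I': 1}
8!/(2!×1!×3!×1!×1!) = 40320/12 = 3360

3360


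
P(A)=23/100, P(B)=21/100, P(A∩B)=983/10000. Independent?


P(A)×P(B) = 483/10000
P(A∩B) = 983/10000
Not equal → NOT independent

No, not independent


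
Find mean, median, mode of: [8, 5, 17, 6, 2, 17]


Sorted: [2, 5, 6, 8, 17, 17]
Mean = 55/6
Median = 7
Freq: {8: 1, 5: 1, 17: 2, 6: 1, 2: 1}
Mode: [17]

Mean=55/6, Median=7, Mode=17


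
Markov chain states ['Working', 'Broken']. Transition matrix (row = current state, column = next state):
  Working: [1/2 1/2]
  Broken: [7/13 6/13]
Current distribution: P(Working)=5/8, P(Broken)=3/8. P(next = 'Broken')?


P(next=Broken) = Σᵢ P(now=i)×P(i→Broken)
= 5/8×1/2 + 3/8×6/13
= 5/16 + 9/52 = 101/208

P = 101/208 ≈ 0.4856


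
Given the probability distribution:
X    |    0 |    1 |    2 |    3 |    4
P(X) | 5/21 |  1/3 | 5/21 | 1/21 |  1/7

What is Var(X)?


E[X] = 32/21
E[X²] = 4
Var(X) = E[X²] - (E[X])² = 4 - 1024/441 = 740/441

Var(X) = 740/441 ≈ 1.6780


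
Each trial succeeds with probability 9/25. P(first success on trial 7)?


Geometric: P(X=7) = (1-p)^(k-1)×p = (16/25)^6×9/25 = 150994944/6103515625

P(X=7) = 150994944/6103515625 ≈ 2.47%


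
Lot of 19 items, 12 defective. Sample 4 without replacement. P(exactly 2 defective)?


Hypergeometric: C(12,2)×C(7,2)/C(19,4)
= 66×21/3876 = 231/646

P(X=2) = 231/646 ≈ 35.76%


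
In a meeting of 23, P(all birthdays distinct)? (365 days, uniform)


P(all different) = Π(365-i)/365 for i=0..22
= (365/365)×(364/365)×...×(343/365)
= 0.492703

P ≈ 0.4927 ≈ 49.27%


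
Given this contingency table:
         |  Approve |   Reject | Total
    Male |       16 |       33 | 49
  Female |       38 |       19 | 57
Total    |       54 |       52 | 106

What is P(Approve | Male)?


P(Approve | Male) = 16/(16+33) = 16/49

P(Approve|Male) = 16/49 ≈ 32.65%


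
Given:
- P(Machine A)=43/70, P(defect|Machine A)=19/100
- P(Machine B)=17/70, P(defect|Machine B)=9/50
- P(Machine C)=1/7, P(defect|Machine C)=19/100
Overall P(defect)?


P(B) = Σ P(B|Aᵢ)×P(Aᵢ)
  19/100×43/70 = 817/7000
  9/50×17/70 = 153/3500
  19/100×1/7 = 19/700
Sum = 1313/7000

P(defect) = 1313/7000 ≈ 18.76%


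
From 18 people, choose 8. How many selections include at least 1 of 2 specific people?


Complement: C(18,8) - C(16,8) = 43758 - 12870 = 30888

30888


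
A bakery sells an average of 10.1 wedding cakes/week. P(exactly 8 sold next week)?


Poisson(λ=10.1): P(X=8) = e^(-λ)×λ^k/k!
= e^(-10.1) × 10.1^8 / 8!
≈ 4.107955523e-05 × 108285670.563 / 40320 ≈ 0.110326

P(X=8) ≈ 0.110326 ≈ 11.03%


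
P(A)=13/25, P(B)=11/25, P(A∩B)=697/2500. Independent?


P(A)×P(B) = 143/625
P(A∩B) = 697/2500
Not equal → NOT independent

No, not independent


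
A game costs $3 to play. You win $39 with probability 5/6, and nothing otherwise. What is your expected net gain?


E[gain] = (39-3)×5/6 + (-3)×1/6
= 30 - 1/2 = 59/2

Expected net gain = $59/2 ≈ $29.50


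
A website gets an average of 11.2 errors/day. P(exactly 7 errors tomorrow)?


Poisson(λ=11.2): P(X=7) = e^(-λ)×λ^k/k!
= e^(-11.2) × 11.2^7 / 7!
≈ 1.367419607e-05 × 22106814.0741 / 5040 ≈ 0.059979

P(X=7) ≈ 0.059979 ≈ 6.00%


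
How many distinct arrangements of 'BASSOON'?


Letters: 7, freq: {'B': 1, 'A': 1, 'S': 2, 'O': 2, 'N': 1}
7!/(1!×1!×2!×2!×1!) = 5040/4 = 1260

1260


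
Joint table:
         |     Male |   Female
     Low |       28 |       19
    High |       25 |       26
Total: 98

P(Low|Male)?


P(Low|Male) = 28/(28+25) = 28/53

P = 28/53 ≈ 52.83%


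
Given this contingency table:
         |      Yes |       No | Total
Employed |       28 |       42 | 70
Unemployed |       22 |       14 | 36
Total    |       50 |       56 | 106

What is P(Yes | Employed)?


P(Yes | Employed) = 28/(28+42) = 28/70 = 2/5

P(Yes|Employed) = 2/5 ≈ 40.00%


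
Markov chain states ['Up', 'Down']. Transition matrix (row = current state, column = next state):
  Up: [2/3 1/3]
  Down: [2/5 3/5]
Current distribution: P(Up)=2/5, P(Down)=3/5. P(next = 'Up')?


P(next=Up) = Σᵢ P(now=i)×P(i→Up)
= 2/5×2/3 + 3/5×2/5
= 4/15 + 6/25 = 38/75

P = 38/75 ≈ 0.5067


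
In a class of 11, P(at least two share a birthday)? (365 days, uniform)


P(all different) = Π(365-i)/365 for i=0..10
= 0.858859
P(match) = 1 - 0.858859 = 0.141141

P ≈ 0.1411 ≈ 14.11%


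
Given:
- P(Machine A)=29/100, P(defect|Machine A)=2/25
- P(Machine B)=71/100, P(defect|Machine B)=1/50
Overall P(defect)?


P(B) = Σ P(B|Aᵢ)×P(Aᵢ)
  2/25×29/100 = 29/1250
  1/50×71/100 = 71/5000
Sum = 187/5000

P(defect) = 187/5000 ≈ 3.74%


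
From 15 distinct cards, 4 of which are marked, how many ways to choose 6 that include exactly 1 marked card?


Choose 1 of the 4 marked cards and 5 of the other 11 cards:
C(4,1)×C(11,5) = 4×462 = 1848

1848


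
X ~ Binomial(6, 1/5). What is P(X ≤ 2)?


P(X ≤ 2) = Σ P(X=i) for i=0..2
P(X=0) = 4096/15625
P(X=1) = 6144/15625
P(X=2) = 768/3125
Sum = 2816/3125

P(X ≤ 2) = 2816/3125 ≈ 90.11%


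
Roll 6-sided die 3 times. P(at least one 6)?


P(no 6)^3 = (5/6)^3 = 125/216
P(≥1) = 1 - 125/216 = 91/216

P = 91/216 ≈ 42.13%


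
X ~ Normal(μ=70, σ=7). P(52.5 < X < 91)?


z₁=(52.5-70)/7=-2.5, z₂=(91-70)/7=3.0
P = Φ(3.0) - Φ(-2.5) = 0.998650 - 0.006210 = 0.992440 ≈ 0.9924

P(52.5 < X < 91) ≈ 0.9924


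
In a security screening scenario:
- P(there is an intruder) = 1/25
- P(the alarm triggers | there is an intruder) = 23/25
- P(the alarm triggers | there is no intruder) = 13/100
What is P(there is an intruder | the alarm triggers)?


Using Bayes' theorem:
P(A|B) = P(B|A)·P(A) / P(B)

P(the alarm triggers) = 23/25 × 1/25 + 13/100 × 24/25
= 23/625 + 78/625 = 101/625

P(there is an intruder|the alarm triggers) = (23/625) / (101/625) = 23/101

P(there is an intruder|the alarm triggers) = 23/101 ≈ 22.77%


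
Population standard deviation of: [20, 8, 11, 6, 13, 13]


Mean = 71/6
  (20-71/6)²=2401/36
  (8-71/6)²=529/36
  (11-71/6)²=25/36
  (6-71/6)²=1225/36
  (13-71/6)²=49/36
  (13-71/6)²=49/36
Σ(x-μ)² = 713/6
σ² = (713/6)/6 = 713/36

σ = √(713/36) ≈ 4.4503


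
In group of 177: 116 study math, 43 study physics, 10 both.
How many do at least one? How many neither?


|A∪B| = 116+43-10 = 149
Neither = 177-149 = 28

At least one: 149; Neither: 28


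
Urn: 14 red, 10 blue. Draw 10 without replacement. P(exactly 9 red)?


Hypergeometric: C(14,9)×C(10,1)/C(24,10)
= 2002×10/1961256 = 455/44574

P(X=9) = 455/44574 ≈ 1.02%


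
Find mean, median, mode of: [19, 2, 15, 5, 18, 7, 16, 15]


Sorted: [2, 5, 7, 15, 15, 16, 18, 19]
Mean = 97/8
Median = 15
Freq: {19: 1, 2: 1, 15: 2, 5: 1, 18: 1, 7: 1, 16: 1}
Mode: [15]

Mean=97/8, Median=15, Mode=15


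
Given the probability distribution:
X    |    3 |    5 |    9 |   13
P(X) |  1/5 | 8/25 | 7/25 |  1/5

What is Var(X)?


E[X] = 183/25
E[X²] = 1657/25
Var(X) = E[X²] - (E[X])² = 1657/25 - 33489/625 = 7936/625

Var(X) = 7936/625 ≈ 12.6976


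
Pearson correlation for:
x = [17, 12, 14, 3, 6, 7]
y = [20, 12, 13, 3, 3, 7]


n=6, Σx=59, Σy=58, Σxy=742, Σx²=723, Σy²=780
r = (6×742 - 59×58)/√((6×723 - 59²)(6×780 - 58²))
= 1030/√(857×1316) = 1030/√1127812 ≈ 1030/1061.9849 ≈ 0.9699

r ≈ 0.9699


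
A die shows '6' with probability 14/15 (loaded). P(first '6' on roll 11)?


Geometric: P(X=11) = (1-p)^(k-1)×p = (1/15)^10×14/15 = 14/8649755859375

P(X=11) = 14/8649755859375 ≈ 0.00%


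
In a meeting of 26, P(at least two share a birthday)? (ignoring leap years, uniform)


P(all different) = Π(365-i)/365 for i=0..25
= 0.401759
P(match) = 1 - 0.401759 = 0.598241

P ≈ 0.5982 ≈ 59.82%


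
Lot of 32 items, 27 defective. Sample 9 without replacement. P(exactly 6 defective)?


Hypergeometric: C(27,6)×C(5,3)/C(32,9)
= 296010×10/28048800 = 759/7192

P(X=6) = 759/7192 ≈ 10.55%


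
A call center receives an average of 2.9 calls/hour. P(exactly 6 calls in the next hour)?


Poisson(λ=2.9): P(X=6) = e^(-λ)×λ^k/k!
= e^(-2.9) × 2.9^6 / 6!
≈ 0.05502322006 × 594.823321 / 720 ≈ 0.045457

P(X=6) ≈ 0.045457 ≈ 4.55%


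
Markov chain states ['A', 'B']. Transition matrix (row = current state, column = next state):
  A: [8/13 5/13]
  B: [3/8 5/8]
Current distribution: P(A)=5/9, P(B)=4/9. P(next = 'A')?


P(next=A) = Σᵢ P(now=i)×P(i→A)
= 5/9×8/13 + 4/9×3/8
= 40/117 + 1/6 = 119/234

P = 119/234 ≈ 0.5085


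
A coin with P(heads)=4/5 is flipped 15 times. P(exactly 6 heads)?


Binomial: P(X=6) = C(15,6)×p^6×(1-p)^9
= 5005 × 4096/15625 × 1/1953125 = 4100096/6103515625

P(X=6) = 4100096/6103515625 ≈ 0.07%


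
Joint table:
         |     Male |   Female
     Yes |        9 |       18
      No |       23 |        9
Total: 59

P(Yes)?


P(Yes) = (9+18)/59 = 27/59

P(Yes) = 27/59 ≈ 45.76%


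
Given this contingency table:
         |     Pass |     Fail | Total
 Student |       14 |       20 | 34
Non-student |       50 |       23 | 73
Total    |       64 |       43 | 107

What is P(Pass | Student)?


P(Pass | Student) = 14/(14+20) = 14/34 = 7/17

P(Pass|Student) = 7/17 ≈ 41.18%


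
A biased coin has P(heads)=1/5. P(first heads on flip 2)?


Geometric: P(X=2) = (1-p)^(k-1)×p = (4/5)^1×1/5 = 4/25

P(X=2) = 4/25 ≈ 16.00%


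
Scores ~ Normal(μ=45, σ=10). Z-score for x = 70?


z = (x - μ)/σ = (70 - 45)/10 = 2.5

z = 2.5


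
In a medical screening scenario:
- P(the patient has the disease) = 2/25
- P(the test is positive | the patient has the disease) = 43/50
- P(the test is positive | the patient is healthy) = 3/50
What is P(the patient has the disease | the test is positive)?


Using Bayes' theorem:
P(A|B) = P(B|A)·P(A) / P(B)

P(the test is positive) = 43/50 × 2/25 + 3/50 × 23/25
= 43/625 + 69/1250 = 31/250

P(the patient has the disease|the test is positive) = (43/625) / (31/250) = 86/155

P(the patient has the disease|the test is positive) = 86/155 ≈ 55.48%


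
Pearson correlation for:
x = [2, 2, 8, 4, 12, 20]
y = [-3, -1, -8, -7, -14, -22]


n=6, Σx=48, Σy=-55, Σxy=-708, Σx²=632, Σy²=803
r = (6×(-708) - 48×(-55))/√((6×632 - 48²)(6×803 - (-55)²))
= -1608/√(1488×1793) = -1608/√2667984 ≈ -1608/1633.3965 ≈ -0.9845

r ≈ -0.9845


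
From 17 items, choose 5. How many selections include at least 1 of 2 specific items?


Complement: C(17,5) - C(15,5) = 6188 - 3003 = 3185

3185


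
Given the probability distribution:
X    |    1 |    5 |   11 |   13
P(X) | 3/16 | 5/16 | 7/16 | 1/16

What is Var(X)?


E[X] = 59/8
E[X²] = 143/2
Var(X) = E[X²] - (E[X])² = 143/2 - 3481/64 = 1095/64

Var(X) = 1095/64 ≈ 17.1094


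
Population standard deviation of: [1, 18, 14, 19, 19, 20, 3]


Mean = 94/7
  (1-94/7)²=7569/49
  (18-94/7)²=1024/49
  (14-94/7)²=16/49
  (19-94/7)²=1521/49
  (19-94/7)²=1521/49
  (20-94/7)²=2116/49
  (3-94/7)²=5329/49
Σ(x-μ)² = 2728/7
σ² = (2728/7)/7 = 2728/49

σ = √(2728/49) ≈ 7.4615


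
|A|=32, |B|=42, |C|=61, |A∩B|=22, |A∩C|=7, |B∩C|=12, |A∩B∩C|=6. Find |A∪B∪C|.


|A∪B∪C| = 32+42+61-22-7-12+6 = 100

|A∪B∪C| = 100


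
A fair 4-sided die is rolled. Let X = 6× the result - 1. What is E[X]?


E[die] = (1+4)/2 = 5/2
E[X] = 6×5/2 - 1 = 14

E[X] = 14


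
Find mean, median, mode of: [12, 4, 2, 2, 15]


Sorted: [2, 2, 4, 12, 15]
Mean = 35/5 = 7
Median = 4
Freq: {12: 1, 4: 1, 2: 2, 15: 1}
Mode: [2]

Mean=7, Median=4, Mode=2


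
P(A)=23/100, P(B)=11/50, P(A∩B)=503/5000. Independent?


P(A)×P(B) = 253/5000
P(A∩B) = 503/5000
Not equal → NOT independent

No, not independent


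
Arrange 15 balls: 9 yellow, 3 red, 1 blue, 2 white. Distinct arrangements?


15!/(9!×3!×1!×2!) = 300300

300300


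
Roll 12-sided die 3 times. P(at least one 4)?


P(no 4)^3 = (11/12)^3 = 1331/1728
P(≥1) = 1 - 1331/1728 = 397/1728

P = 397/1728 ≈ 22.97%


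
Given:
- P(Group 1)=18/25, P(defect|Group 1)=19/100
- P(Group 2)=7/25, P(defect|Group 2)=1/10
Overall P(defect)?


P(B) = Σ P(B|Aᵢ)×P(Aᵢ)
  19/100×18/25 = 171/1250
  1/10×7/25 = 7/250
Sum = 103/625

P(defect) = 103/625 ≈ 16.48%


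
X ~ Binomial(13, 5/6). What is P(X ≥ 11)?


P(X ≥ 11) = Σ P(X=i) for i=11..13
P(X=11) = 634765625/2176782336
P(X=12) = 3173828125/13060694016
P(X=13) = 1220703125/13060694016
Sum = 341796875/544195584

P(X ≥ 11) = 341796875/544195584 ≈ 62.81%


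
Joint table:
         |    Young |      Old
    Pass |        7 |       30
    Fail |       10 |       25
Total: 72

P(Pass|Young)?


P(Pass|Young) = 7/(7+10) = 7/17

P = 7/17 ≈ 41.18%


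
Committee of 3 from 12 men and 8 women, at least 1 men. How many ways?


Count by #men:
  1M,2W: C(12,1)×C(8,2)=336
  2M,1W: C(12,2)×C(8,1)=528
  3M,0W: C(12,3)×C(8,0)=220
Total = 1084

1084


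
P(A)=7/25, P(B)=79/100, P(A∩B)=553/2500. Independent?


P(A)×P(B) = 553/2500
P(A∩B) = 553/2500
Equal ✓ → Independent

Yes, independent


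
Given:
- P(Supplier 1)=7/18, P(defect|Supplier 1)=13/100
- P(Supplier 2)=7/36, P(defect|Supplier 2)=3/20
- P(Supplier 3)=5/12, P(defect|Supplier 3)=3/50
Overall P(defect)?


P(B) = Σ P(B|Aᵢ)×P(Aᵢ)
  13/100×7/18 = 91/1800
  3/20×7/36 = 7/240
  3/50×5/12 = 1/40
Sum = 377/3600

P(defect) = 377/3600 ≈ 10.47%


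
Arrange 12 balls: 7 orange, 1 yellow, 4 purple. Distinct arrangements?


12!/(7!×1!×4!) = 3960

3960


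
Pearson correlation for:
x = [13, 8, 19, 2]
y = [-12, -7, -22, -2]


n=4, Σx=42, Σy=-43, Σxy=-634, Σx²=598, Σy²=681
r = (4×(-634) - 42×(-43))/√((4×598 - 42²)(4×681 - (-43)²))
= -730/√(628×875) = -730/√549500 ≈ -730/741.2827 ≈ -0.9848

r ≈ -0.9848


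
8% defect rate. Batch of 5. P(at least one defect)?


P(all good) = (23/25)^5 = 6436343/9765625
P(≥1 defect) = 3329282/9765625

P = 3329282/9765625 ≈ 34.09%


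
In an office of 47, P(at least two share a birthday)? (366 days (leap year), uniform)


P(all different) = Π(366-i)/366 for i=0..46
= 0.045628
P(match) = 1 - 0.045628 = 0.954372

P ≈ 0.9544 ≈ 95.44%


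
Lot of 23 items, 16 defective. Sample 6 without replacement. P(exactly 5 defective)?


Hypergeometric: C(16,5)×C(7,1)/C(23,6)
= 4368×7/100947 = 1456/4807

P(X=5) = 1456/4807 ≈ 30.29%


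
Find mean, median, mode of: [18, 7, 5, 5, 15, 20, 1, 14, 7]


Sorted: [1, 5, 5, 7, 7, 14, 15, 18, 20]
Mean = 92/9
Median = 7
Freq: {18: 1, 7: 2, 5: 2, 15: 1, 20: 1, 1: 1, 14: 1}
Mode: [5, 7]

Mean=92/9, Median=7, Mode=[5, 7]


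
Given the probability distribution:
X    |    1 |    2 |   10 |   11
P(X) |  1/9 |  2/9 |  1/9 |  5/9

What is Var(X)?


E[X] = 70/9
E[X²] = 238/3
Var(X) = E[X²] - (E[X])² = 238/3 - 4900/81 = 1526/81

Var(X) = 1526/81 ≈ 18.8395


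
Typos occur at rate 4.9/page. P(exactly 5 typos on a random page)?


Poisson(λ=4.9): P(X=5) = e^(-λ)×λ^k/k!
= e^(-4.9) × 4.9^5 / 5!
≈ 0.007446583071 × 2824.75249 / 120 ≈ 0.175290

P(X=5) ≈ 0.175290 ≈ 17.53%


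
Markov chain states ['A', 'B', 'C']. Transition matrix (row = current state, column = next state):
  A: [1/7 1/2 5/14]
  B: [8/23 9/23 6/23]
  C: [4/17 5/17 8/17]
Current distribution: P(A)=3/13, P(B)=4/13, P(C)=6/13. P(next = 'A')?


P(next=A) = Σᵢ P(now=i)×P(i→A)
= 3/13×1/7 + 4/13×8/23 + 6/13×4/17
= 3/91 + 32/299 + 24/221 = 8845/35581

P = 8845/35581 ≈ 0.2486


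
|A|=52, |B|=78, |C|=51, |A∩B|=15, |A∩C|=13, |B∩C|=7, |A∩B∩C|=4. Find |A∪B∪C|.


|A∪B∪C| = 52+78+51-15-13-7+4 = 150

|A∪B∪C| = 150


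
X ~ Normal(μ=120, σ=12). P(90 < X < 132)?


z₁=(90-120)/12=-2.5, z₂=(132-120)/12=1.0
P = Φ(1.0) - Φ(-2.5) = 0.841345 - 0.006210 = 0.835135 ≈ 0.8351

P(90 < X < 132) ≈ 0.8351


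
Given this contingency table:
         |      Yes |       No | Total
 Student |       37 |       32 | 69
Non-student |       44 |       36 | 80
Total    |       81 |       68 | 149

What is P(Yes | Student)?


P(Yes | Student) = 37/(37+32) = 37/69

P(Yes|Student) = 37/69 ≈ 53.62%


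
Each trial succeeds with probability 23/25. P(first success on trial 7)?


Geometric: P(X=7) = (1-p)^(k-1)×p = (2/25)^6×23/25 = 1472/6103515625

P(X=7) = 1472/6103515625 ≈ 0.00%


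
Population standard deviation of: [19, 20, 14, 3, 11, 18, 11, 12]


Mean = 108/8 = 27/2
  (19-27/2)²=121/4
  (20-27/2)²=169/4
  (14-27/2)²=1/4
  (3-27/2)²=441/4
  (11-27/2)²=25/4
  (18-27/2)²=81/4
  (11-27/2)²=25/4
  (12-27/2)²=9/4
Σ(x-μ)² = 218
σ² = 218/8 = 109/4

σ = √(109/4) ≈ 5.2202


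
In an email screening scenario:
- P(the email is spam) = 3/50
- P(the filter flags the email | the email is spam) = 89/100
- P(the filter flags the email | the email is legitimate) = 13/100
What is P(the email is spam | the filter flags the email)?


Using Bayes' theorem:
P(A|B) = P(B|A)·P(A) / P(B)

P(the filter flags the email) = 89/100 × 3/50 + 13/100 × 47/50
= 267/5000 + 611/5000 = 439/2500

P(the email is spam|the filter flags the email) = (267/5000) / (439/2500) = 267/878

P(the email is spam|the filter flags the email) = 267/878 ≈ 30.41%


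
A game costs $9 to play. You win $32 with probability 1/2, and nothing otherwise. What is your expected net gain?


E[gain] = (32-9)×1/2 + (-9)×1/2
= 23/2 - 9/2 = 7

Expected net gain = $7 ≈ $7.00


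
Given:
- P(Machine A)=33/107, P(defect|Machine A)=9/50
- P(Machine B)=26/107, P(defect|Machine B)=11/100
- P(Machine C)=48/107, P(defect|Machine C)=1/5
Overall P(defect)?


P(B) = Σ P(B|Aᵢ)×P(Aᵢ)
  9/50×33/107 = 297/5350
  11/100×26/107 = 143/5350
  1/5×48/107 = 48/535
Sum = 92/535

P(defect) = 92/535 ≈ 17.20%


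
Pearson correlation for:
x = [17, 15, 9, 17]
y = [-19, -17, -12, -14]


n=4, Σx=58, Σy=-62, Σxy=-924, Σx²=884, Σy²=990
r = (4×(-924) - 58×(-62))/√((4×884 - 58²)(4×990 - (-62)²))
= -100/√(172×116) = -100/√19952 ≈ -100/141.2515 ≈ -0.7080

r ≈ -0.7080


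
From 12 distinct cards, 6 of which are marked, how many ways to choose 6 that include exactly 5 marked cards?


Choose 5 of the 6 marked cards and 1 of the other 6 cards:
C(6,5)×C(6,1) = 6×6 = 36

36


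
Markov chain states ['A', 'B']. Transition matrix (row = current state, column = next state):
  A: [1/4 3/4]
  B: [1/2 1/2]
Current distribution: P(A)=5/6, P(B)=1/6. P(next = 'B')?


P(next=B) = Σᵢ P(now=i)×P(i→B)
= 5/6×3/4 + 1/6×1/2
= 5/8 + 1/12 = 17/24

P = 17/24 ≈ 0.7083


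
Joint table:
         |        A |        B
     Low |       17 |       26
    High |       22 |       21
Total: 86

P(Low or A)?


P(Low∨A) = P(Low) + P(A) - P(Low∧A)
= (43 + 39 - 17)/86 = 65/86

P = 65/86 ≈ 75.58%


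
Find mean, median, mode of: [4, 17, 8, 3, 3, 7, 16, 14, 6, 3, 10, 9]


Sorted: [3, 3, 3, 4, 6, 7, 8, 9, 10, 14, 16, 17]
Mean = 100/12 = 25/3
Median = 15/2
Freq: {4: 1, 17: 1, 8: 1, 3: 3, 7: 1, 16: 1, 14: 1, 6: 1, 10: 1, 9: 1}
Mode: [3]

Mean=25/3, Median=15/2, Mode=3


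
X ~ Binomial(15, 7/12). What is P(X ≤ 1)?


P(X ≤ 1) = Σ P(X=i) for i=0..1
P(X=0) = 30517578125/15407021574586368
P(X=1) = 213623046875/5135673858195456
Sum = 335693359375/7703510787293184

P(X ≤ 1) = 335693359375/7703510787293184 ≈ 0.00%


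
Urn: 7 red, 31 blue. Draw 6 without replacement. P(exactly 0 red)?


Hypergeometric: C(7,0)×C(31,6)/C(38,6)
= 1×736281/2760681 = 35061/131461

P(X=0) = 35061/131461 ≈ 26.67%


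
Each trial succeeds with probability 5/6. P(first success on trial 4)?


Geometric: P(X=4) = (1-p)^(k-1)×p = (1/6)^3×5/6 = 5/1296

P(X=4) = 5/1296 ≈ 0.39%


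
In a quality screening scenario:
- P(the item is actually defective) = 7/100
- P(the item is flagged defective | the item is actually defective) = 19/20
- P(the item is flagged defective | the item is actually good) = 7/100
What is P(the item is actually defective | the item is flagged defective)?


Using Bayes' theorem:
P(A|B) = P(B|A)·P(A) / P(B)

P(the item is flagged defective) = 19/20 × 7/100 + 7/100 × 93/100
= 133/2000 + 651/10000 = 329/2500

P(the item is actually defective|the item is flagged defective) = (133/2000) / (329/2500) = 95/188

P(the item is actually defective|the item is flagged defective) = 95/188 ≈ 50.53%


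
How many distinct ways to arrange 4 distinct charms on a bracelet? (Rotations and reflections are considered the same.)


Free circular arrangements: rotations and reflections both identified.
(n-1)!/2 = 3!/2 = 6/2 = 3

3


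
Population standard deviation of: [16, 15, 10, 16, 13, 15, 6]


Mean = 91/7 = 13
  (16-13)²=9
  (15-13)²=4
  (10-13)²=9
  (16-13)²=9
  (13-13)²=0
  (15-13)²=4
  (6-13)²=49
Σ(x-μ)² = 84
σ² = 84/7 = 12

σ = √(12) ≈ 3.4641


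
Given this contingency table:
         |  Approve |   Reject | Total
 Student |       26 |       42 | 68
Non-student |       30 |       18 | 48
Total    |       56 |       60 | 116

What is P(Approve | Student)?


P(Approve | Student) = 26/(26+42) = 26/68 = 13/34

P(Approve|Student) = 13/34 ≈ 38.24%


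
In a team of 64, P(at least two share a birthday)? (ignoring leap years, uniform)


P(all different) = Π(365-i)/365 for i=0..63
= 0.002810
P(match) = 1 - 0.002810 = 0.997190

P ≈ 0.9972 ≈ 99.72%


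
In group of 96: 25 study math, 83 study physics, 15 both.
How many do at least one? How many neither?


|A∪B| = 25+83-15 = 93
Neither = 96-93 = 3

At least one: 93; Neither: 3


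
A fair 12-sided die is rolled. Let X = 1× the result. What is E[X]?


E[die] = (1+12)/2 = 13/2
E[X] = 1 × 13/2 = 13/2

E[X] = 13/2


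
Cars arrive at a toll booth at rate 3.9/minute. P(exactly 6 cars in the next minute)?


Poisson(λ=3.9): P(X=6) = e^(-λ)×λ^k/k!
= e^(-3.9) × 3.9^6 / 6!
≈ 0.02024191145 × 3518.743761 / 720 ≈ 0.098925

P(X=6) ≈ 0.098925 ≈ 9.89%


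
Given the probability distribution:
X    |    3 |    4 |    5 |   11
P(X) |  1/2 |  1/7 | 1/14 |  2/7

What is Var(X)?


E[X] = 39/7
E[X²] = 302/7
Var(X) = E[X²] - (E[X])² = 302/7 - 1521/49 = 593/49

Var(X) = 593/49 ≈ 12.1020


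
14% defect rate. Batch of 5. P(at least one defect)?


P(all good) = (43/50)^5 = 147008443/312500000
P(≥1 defect) = 165491557/312500000

P = 165491557/312500000 ≈ 52.96%


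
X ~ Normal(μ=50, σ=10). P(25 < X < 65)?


z₁=(25-50)/10=-2.5, z₂=(65-50)/10=1.5
P = Φ(1.5) - Φ(-2.5) = 0.933193 - 0.006210 = 0.926983 ≈ 0.9270

P(25 < X < 65) ≈ 0.9270


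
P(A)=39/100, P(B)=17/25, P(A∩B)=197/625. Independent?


P(A)×P(B) = 663/2500
P(A∩B) = 197/625
Not equal → NOT independent

No, not independent


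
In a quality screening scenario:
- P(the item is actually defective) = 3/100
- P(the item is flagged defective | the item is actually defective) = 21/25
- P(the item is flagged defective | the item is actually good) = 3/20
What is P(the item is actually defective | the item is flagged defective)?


Using Bayes' theorem:
P(A|B) = P(B|A)·P(A) / P(B)

P(the item is flagged defective) = 21/25 × 3/100 + 3/20 × 97/100
= 63/2500 + 291/2000 = 1707/10000

P(the item is actually defective|the item is flagged defective) = (63/2500) / (1707/10000) = 84/569

P(the item is actually defective|the item is flagged defective) = 84/569 ≈ 14.76%


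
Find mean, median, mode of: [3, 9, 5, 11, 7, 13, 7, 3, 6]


Sorted: [3, 3, 5, 6, 7, 7, 9, 11, 13]
Mean = 64/9
Median = 7
Freq: {3: 2, 9: 1, 5: 1, 11: 1, 7: 2, 13: 1, 6: 1}
Mode: [3, 7]

Mean=64/9, Median=7, Mode=[3, 7]


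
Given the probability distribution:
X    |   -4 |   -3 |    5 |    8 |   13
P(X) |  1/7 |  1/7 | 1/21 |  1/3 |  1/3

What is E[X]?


E[X] = Σ x·P(X=x)
= (-4)×(1/7) + (-3)×(1/7) + (5)×(1/21) + (8)×(1/3) + (13)×(1/3)
= 131/21

E[X] = 131/21


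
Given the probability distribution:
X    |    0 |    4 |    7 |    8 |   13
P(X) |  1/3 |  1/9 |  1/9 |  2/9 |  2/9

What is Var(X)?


E[X] = 53/9
E[X²] = 59
Var(X) = E[X²] - (E[X])² = 59 - 2809/81 = 1970/81

Var(X) = 1970/81 ≈ 24.3210


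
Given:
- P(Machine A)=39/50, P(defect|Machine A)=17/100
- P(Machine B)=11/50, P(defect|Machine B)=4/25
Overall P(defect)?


P(B) = Σ P(B|Aᵢ)×P(Aᵢ)
  17/100×39/50 = 663/5000
  4/25×11/50 = 22/625
Sum = 839/5000

P(defect) = 839/5000 ≈ 16.78%


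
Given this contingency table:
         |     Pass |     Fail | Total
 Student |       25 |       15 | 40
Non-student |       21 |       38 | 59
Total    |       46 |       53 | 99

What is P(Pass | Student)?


P(Pass | Student) = 25/(25+15) = 25/40 = 5/8

P(Pass|Student) = 5/8 ≈ 62.50%
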